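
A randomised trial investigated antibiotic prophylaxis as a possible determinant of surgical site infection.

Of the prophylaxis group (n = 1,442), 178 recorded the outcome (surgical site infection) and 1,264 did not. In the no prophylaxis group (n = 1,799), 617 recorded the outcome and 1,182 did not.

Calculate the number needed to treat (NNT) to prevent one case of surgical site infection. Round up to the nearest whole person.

Risk in treated group = 178/1442 = 0.12344; risk in control = 617/1799 = 0.34297.
Absolute risk reduction = 0.34297 − 0.12344 = 0.21953
NNT = 1 / ARR = 1 / 0.21953 = 4.555 → round up → 5

5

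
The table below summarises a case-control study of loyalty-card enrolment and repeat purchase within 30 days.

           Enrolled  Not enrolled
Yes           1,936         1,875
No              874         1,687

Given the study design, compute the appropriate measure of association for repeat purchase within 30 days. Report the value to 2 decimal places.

1.99

Reading the table with exposure as columns: a = 1936 (Enrolled, case), b = 874 (Enrolled, non-case), c = 1875 (Not enrolled, case), d = 1687.
This is a case-control study: participants were sampled on outcome status, so risks in the source population cannot be estimated directly — relative risk is not valid here. The odds ratio is the appropriate measure.
OR = (a·d)/(b·c) = (1936 × 1687) / (874 × 1875) = 3266032 / 1638750 = 1.99300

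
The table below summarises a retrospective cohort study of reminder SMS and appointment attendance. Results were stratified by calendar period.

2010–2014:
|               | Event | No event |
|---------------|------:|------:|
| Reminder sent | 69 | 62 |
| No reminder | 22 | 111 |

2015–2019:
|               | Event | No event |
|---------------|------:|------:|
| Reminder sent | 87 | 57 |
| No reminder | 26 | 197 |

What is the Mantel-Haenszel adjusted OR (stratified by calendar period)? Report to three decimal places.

OR_MH = Σ(aᵢdᵢ/nᵢ) / Σ(bᵢcᵢ/nᵢ), where nᵢ is the stratum total.
Stratum 1 (2010–2014): n = 264; a·d/n = 69·111/264 = 29.0114; b·c/n = 62·22/264 = 5.1667
Stratum 2 (2015–2019): n = 367; a·d/n = 87·197/367 = 46.7003; b·c/n = 57·26/367 = 4.0381
OR_MH = (29.0114 + 46.7003) / (5.1667 + 4.0381) = 75.7116 / 9.2048 = 8.22522

8.225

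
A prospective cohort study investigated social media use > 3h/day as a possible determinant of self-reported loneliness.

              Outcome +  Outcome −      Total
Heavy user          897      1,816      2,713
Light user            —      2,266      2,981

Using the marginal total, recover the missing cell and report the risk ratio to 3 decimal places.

1.378

The missing cell is in the unexposed row: 2981 − 2266 = 715.
So a = 897, b = 1816, c = 715, d = 2266.
RR = [a/(a+b)] / [c/(c+d)] = (897/2713) / (715/2981) = 0.33063/0.23985 = 1.37847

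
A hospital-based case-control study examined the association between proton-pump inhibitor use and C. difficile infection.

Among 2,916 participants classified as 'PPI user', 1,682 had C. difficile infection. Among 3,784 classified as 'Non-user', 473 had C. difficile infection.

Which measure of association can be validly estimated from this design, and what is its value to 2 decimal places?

9.54

From the description: a = 1682, b = 1234, c = 473, d = 3311.
This is a hospital-based case-control study: participants were sampled on outcome status, so risks in the source population cannot be estimated directly — relative risk is not valid here. The odds ratio is the appropriate measure.
OR = (a·d)/(b·c) = (1682 × 3311) / (1234 × 473) = 5569102 / 583682 = 9.54133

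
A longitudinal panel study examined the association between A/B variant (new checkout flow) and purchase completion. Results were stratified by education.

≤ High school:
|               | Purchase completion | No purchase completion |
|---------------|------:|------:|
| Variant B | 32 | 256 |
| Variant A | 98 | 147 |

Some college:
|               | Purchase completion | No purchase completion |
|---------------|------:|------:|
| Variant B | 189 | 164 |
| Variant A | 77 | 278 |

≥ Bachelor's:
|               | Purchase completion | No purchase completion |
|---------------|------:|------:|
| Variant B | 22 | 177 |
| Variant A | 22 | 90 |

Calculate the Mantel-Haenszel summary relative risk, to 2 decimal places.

RR_MH = Σ(aᵢ·n₀ᵢ/nᵢ) / Σ(cᵢ·n₁ᵢ/nᵢ), with n₁ᵢ = aᵢ+bᵢ (exposed), n₀ᵢ = cᵢ+dᵢ (unexposed), nᵢ = n₁ᵢ+n₀ᵢ.
Stratum 1 (≤ High school): n₁ = 288, n₀ = 245, n = 533; a·n₀/n = 32·245/533 = 14.7092; c·n₁/n = 98·288/533 = 52.9531
Stratum 2 (Some college): n₁ = 353, n₀ = 355, n = 708; a·n₀/n = 189·355/708 = 94.7669; c·n₁/n = 77·353/708 = 38.3912
Stratum 3 (≥ Bachelor's): n₁ = 199, n₀ = 112, n = 311; a·n₀/n = 22·112/311 = 7.9228; c·n₁/n = 22·199/311 = 14.0772
RR_MH = (14.7092 + 94.7669 + 7.9228) / (52.9531 + 38.3912 + 14.0772) = 117.3990 / 105.4215 = 1.11361

1.11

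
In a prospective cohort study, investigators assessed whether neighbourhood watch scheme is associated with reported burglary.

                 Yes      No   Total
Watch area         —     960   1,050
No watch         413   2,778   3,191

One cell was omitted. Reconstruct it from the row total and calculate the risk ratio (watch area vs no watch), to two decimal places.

The missing cell is in the exposed row: 1050 − 960 = 90.
So a = 90, b = 960, c = 413, d = 2778.
RR = [a/(a+b)] / [c/(c+d)] = (90/1050) / (413/3191) = 0.08571/0.12943 = 0.66226

0.66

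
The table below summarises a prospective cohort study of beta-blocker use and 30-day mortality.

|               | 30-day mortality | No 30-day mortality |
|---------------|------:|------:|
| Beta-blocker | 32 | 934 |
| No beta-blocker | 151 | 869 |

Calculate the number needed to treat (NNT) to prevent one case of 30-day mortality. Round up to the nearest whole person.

9

Risk in treated group = 32/966 = 0.03313; risk in control = 151/1020 = 0.14804.
Absolute risk reduction = 0.14804 − 0.03313 = 0.11491
NNT = 1 / ARR = 1 / 0.11491 = 8.702 → round up → 9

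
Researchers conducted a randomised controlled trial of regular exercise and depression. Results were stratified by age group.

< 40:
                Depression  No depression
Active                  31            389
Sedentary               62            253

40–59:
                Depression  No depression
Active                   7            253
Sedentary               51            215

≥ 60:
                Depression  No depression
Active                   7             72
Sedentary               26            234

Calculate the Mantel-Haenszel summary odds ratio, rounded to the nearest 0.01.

OR_MH = Σ(aᵢdᵢ/nᵢ) / Σ(bᵢcᵢ/nᵢ), where nᵢ is the stratum total.
Stratum 1 (< 40): n = 735; a·d/n = 31·253/735 = 10.6707; b·c/n = 389·62/735 = 32.8136
Stratum 2 (40–59): n = 526; a·d/n = 7·215/526 = 2.8612; b·c/n = 253·51/526 = 24.5304
Stratum 3 (≥ 60): n = 339; a·d/n = 7·234/339 = 4.8319; b·c/n = 72·26/339 = 5.5221
OR_MH = (10.6707 + 2.8612 + 4.8319) / (32.8136 + 24.5304 + 5.5221) = 18.3638 / 62.8661 = 0.29211

0.29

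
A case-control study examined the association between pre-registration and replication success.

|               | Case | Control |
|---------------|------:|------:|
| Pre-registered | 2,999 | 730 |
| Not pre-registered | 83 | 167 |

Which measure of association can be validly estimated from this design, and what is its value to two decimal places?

8.27

Cells: a = 2999, b = 730, c = 83, d = 167.
This is a case-control study: participants were sampled on outcome status, so risks in the source population cannot be estimated directly — relative risk is not valid here. The odds ratio is the appropriate measure.
OR = (a·d)/(b·c) = (2999 × 167) / (730 × 83) = 500833 / 60590 = 8.26593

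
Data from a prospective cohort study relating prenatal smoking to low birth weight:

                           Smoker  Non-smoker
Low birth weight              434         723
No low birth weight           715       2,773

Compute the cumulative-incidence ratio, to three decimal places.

1.826

Reading the table with exposure as columns: a = 434 (Smoker, case), b = 715 (Smoker, non-case), c = 723 (Non-smoker, case), d = 2773.
Risk in exposed = 434/1149 = 0.37772; risk in unexposed = 723/3496 = 0.20681.
RR = 0.37772 / 0.20681 = 1.82643
The risk among the exposed is 1.83 times that among the unexposed.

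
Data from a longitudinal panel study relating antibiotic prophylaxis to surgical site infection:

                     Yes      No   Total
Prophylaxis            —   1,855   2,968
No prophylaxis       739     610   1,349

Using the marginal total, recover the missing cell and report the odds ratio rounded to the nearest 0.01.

0.50

The missing cell is in the exposed row: 2968 − 1855 = 1113.
So a = 1113, b = 1855, c = 739, d = 610.
OR = (a·d)/(b·c) = (1113 × 610) / (1855 × 739) = 678930 / 1370845 = 0.49526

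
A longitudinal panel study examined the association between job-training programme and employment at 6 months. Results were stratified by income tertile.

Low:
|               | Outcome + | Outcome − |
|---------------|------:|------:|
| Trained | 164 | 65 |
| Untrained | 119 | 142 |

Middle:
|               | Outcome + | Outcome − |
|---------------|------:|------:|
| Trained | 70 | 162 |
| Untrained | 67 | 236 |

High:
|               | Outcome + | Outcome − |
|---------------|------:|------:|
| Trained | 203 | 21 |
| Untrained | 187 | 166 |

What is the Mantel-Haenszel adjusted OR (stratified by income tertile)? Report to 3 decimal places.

OR_MH = Σ(aᵢdᵢ/nᵢ) / Σ(bᵢcᵢ/nᵢ), where nᵢ is the stratum total.
Stratum 1 (Low): n = 490; a·d/n = 164·142/490 = 47.5265; b·c/n = 65·119/490 = 15.7857
Stratum 2 (Middle): n = 535; a·d/n = 70·236/535 = 30.8785; b·c/n = 162·67/535 = 20.2879
Stratum 3 (High): n = 577; a·d/n = 203·166/577 = 58.4021; b·c/n = 21·187/577 = 6.8059
OR_MH = (47.5265 + 30.8785 + 58.4021) / (15.7857 + 20.2879 + 6.8059) = 136.8071 / 42.8795 = 3.19050

3.191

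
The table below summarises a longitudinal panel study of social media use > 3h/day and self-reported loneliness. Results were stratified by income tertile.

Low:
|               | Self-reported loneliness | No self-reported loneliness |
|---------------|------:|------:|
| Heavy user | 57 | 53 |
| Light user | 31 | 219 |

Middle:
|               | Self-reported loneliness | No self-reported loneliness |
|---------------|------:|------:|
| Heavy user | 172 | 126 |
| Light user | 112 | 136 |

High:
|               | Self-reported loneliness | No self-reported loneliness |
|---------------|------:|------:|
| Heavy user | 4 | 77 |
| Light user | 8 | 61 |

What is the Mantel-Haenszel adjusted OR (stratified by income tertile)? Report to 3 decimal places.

OR_MH = Σ(aᵢdᵢ/nᵢ) / Σ(bᵢcᵢ/nᵢ), where nᵢ is the stratum total.
Stratum 1 (Low): n = 360; a·d/n = 57·219/360 = 34.6750; b·c/n = 53·31/360 = 4.5639
Stratum 2 (Middle): n = 546; a·d/n = 172·136/546 = 42.8425; b·c/n = 126·112/546 = 25.8462
Stratum 3 (High): n = 150; a·d/n = 4·61/150 = 1.6267; b·c/n = 77·8/150 = 4.1067
OR_MH = (34.6750 + 42.8425 + 1.6267) / (4.5639 + 25.8462 + 4.1067) = 79.1442 / 34.5167 = 2.29292

2.293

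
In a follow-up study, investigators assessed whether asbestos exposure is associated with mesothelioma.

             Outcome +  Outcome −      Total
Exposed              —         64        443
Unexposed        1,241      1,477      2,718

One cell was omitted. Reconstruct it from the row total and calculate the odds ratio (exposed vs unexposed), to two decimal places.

7.05

The missing cell is in the exposed row: 443 − 64 = 379.
So a = 379, b = 64, c = 1241, d = 1477.
OR = (a·d)/(b·c) = (379 × 1477) / (64 × 1241) = 559783 / 79424 = 7.04803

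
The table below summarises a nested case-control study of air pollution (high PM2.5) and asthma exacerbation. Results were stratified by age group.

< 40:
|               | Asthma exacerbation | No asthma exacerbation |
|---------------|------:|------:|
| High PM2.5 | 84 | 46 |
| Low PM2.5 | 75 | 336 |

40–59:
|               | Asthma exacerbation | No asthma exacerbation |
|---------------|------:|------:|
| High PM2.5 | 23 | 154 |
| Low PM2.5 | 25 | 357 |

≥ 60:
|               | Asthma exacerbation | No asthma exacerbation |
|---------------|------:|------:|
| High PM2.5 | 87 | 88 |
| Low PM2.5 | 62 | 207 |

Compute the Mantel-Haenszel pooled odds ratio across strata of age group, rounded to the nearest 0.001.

OR_MH = Σ(aᵢdᵢ/nᵢ) / Σ(bᵢcᵢ/nᵢ), where nᵢ is the stratum total.
Stratum 1 (< 40): n = 541; a·d/n = 84·336/541 = 52.1701; b·c/n = 46·75/541 = 6.3771
Stratum 2 (40–59): n = 559; a·d/n = 23·357/559 = 14.6887; b·c/n = 154·25/559 = 6.8873
Stratum 3 (≥ 60): n = 444; a·d/n = 87·207/444 = 40.5608; b·c/n = 88·62/444 = 12.2883
OR_MH = (52.1701 + 14.6887 + 40.5608) / (6.3771 + 6.8873 + 12.2883) = 107.4196 / 25.5527 = 4.20385

4.204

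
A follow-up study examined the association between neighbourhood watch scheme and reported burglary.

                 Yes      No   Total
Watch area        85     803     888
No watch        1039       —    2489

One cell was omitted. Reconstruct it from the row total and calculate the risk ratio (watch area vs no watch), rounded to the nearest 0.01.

0.23

The missing cell is in the unexposed row: 2489 − 1039 = 1450.
So a = 85, b = 803, c = 1039, d = 1450.
RR = [a/(a+b)] / [c/(c+d)] = (85/888) / (1039/2489) = 0.09572/0.41744 = 0.22931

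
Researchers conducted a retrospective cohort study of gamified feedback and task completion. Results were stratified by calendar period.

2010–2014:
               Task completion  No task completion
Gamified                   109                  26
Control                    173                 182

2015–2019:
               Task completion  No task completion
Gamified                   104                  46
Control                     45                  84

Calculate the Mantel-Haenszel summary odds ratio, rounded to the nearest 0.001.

4.325

OR_MH = Σ(aᵢdᵢ/nᵢ) / Σ(bᵢcᵢ/nᵢ), where nᵢ is the stratum total.
Stratum 1 (2010–2014): n = 490; a·d/n = 109·182/490 = 40.4857; b·c/n = 26·173/490 = 9.1796
Stratum 2 (2015–2019): n = 279; a·d/n = 104·84/279 = 31.3118; b·c/n = 46·45/279 = 7.4194
OR_MH = (40.4857 + 31.3118) / (9.1796 + 7.4194) = 71.7975 / 16.5989 = 4.32543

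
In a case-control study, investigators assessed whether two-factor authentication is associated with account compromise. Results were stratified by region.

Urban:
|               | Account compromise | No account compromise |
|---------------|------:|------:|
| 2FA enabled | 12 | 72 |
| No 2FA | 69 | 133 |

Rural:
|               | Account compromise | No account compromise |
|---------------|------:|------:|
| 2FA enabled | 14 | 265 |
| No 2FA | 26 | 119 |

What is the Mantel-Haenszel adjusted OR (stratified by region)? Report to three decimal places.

0.283

OR_MH = Σ(aᵢdᵢ/nᵢ) / Σ(bᵢcᵢ/nᵢ), where nᵢ is the stratum total.
Stratum 1 (Urban): n = 286; a·d/n = 12·133/286 = 5.5804; b·c/n = 72·69/286 = 17.3706
Stratum 2 (Rural): n = 424; a·d/n = 14·119/424 = 3.9292; b·c/n = 265·26/424 = 16.2500
OR_MH = (5.5804 + 3.9292) / (17.3706 + 16.2500) = 9.5097 / 33.6206 = 0.28285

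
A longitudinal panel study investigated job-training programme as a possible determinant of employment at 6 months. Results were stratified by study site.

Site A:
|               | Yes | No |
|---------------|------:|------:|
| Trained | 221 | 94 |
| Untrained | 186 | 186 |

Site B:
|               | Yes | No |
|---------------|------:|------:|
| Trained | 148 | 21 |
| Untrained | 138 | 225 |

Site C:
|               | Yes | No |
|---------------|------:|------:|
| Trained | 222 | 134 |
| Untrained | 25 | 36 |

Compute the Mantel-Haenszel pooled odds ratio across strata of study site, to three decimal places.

3.637

OR_MH = Σ(aᵢdᵢ/nᵢ) / Σ(bᵢcᵢ/nᵢ), where nᵢ is the stratum total.
Stratum 1 (Site A): n = 687; a·d/n = 221·186/687 = 59.8341; b·c/n = 94·186/687 = 25.4498
Stratum 2 (Site B): n = 532; a·d/n = 148·225/532 = 62.5940; b·c/n = 21·138/532 = 5.4474
Stratum 3 (Site C): n = 417; a·d/n = 222·36/417 = 19.1655; b·c/n = 134·25/417 = 8.0336
OR_MH = (59.8341 + 62.5940 + 19.1655) / (25.4498 + 5.4474 + 8.0336) = 141.5935 / 38.9307 = 3.63706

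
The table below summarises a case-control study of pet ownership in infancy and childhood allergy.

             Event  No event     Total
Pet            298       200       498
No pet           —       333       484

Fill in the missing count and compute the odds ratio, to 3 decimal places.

The missing cell is in the unexposed row: 484 − 333 = 151.
So a = 298, b = 200, c = 151, d = 333.
OR = (a·d)/(b·c) = (298 × 333) / (200 × 151) = 99234 / 30200 = 3.28589

3.286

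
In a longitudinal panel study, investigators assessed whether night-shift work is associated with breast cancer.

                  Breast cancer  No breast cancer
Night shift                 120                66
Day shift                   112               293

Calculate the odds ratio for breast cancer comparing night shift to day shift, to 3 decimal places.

4.756

Cells: a = 120, b = 66, c = 112, d = 293.
OR = (a·d)/(b·c) = (120 × 293) / (66 × 112) = 35160 / 7392 = 4.75649
The odds of breast cancer are about 4.76 times as high in the night shift group.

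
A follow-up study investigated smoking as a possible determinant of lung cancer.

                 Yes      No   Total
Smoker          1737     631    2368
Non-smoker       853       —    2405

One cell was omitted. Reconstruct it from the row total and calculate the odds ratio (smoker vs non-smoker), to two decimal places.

5.01

The missing cell is in the unexposed row: 2405 − 853 = 1552.
So a = 1737, b = 631, c = 853, d = 1552.
OR = (a·d)/(b·c) = (1737 × 1552) / (631 × 853) = 2695824 / 538243 = 5.00856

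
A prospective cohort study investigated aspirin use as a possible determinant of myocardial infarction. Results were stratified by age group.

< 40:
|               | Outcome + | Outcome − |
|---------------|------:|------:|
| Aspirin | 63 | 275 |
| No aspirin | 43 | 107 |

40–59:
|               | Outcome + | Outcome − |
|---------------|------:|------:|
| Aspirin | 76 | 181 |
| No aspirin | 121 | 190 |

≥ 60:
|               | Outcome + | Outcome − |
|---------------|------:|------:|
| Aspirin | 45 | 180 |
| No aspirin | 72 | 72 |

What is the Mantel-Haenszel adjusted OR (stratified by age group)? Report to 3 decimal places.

OR_MH = Σ(aᵢdᵢ/nᵢ) / Σ(bᵢcᵢ/nᵢ), where nᵢ is the stratum total.
Stratum 1 (< 40): n = 488; a·d/n = 63·107/488 = 13.8135; b·c/n = 275·43/488 = 24.2316
Stratum 2 (40–59): n = 568; a·d/n = 76·190/568 = 25.4225; b·c/n = 181·121/568 = 38.5581
Stratum 3 (≥ 60): n = 369; a·d/n = 45·72/369 = 8.7805; b·c/n = 180·72/369 = 35.1220
OR_MH = (13.8135 + 25.4225 + 8.7805) / (24.2316 + 38.5581 + 35.1220) = 48.0165 / 97.9116 = 0.49041

0.490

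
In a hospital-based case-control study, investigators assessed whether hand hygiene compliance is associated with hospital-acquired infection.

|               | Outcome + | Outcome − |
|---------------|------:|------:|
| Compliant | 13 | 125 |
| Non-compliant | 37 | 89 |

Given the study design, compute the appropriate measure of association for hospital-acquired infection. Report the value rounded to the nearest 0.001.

0.250

Cells: a = 13, b = 125, c = 37, d = 89.
This is a hospital-based case-control study: participants were sampled on outcome status, so risks in the source population cannot be estimated directly — relative risk is not valid here. The odds ratio is the appropriate measure.
OR = (a·d)/(b·c) = (13 × 89) / (125 × 37) = 1157 / 4625 = 0.25016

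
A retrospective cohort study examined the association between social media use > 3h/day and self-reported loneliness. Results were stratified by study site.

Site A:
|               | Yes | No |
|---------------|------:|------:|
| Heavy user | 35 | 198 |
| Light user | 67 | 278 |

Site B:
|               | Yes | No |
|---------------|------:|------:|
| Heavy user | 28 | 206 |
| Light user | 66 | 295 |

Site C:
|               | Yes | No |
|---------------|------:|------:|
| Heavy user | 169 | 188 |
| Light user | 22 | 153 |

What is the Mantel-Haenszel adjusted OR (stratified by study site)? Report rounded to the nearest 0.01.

OR_MH = Σ(aᵢdᵢ/nᵢ) / Σ(bᵢcᵢ/nᵢ), where nᵢ is the stratum total.
Stratum 1 (Site A): n = 578; a·d/n = 35·278/578 = 16.8339; b·c/n = 198·67/578 = 22.9516
Stratum 2 (Site B): n = 595; a·d/n = 28·295/595 = 13.8824; b·c/n = 206·66/595 = 22.8504
Stratum 3 (Site C): n = 532; a·d/n = 169·153/532 = 48.6034; b·c/n = 188·22/532 = 7.7744
OR_MH = (16.8339 + 13.8824 + 48.6034) / (22.9516 + 22.8504 + 7.7744) = 79.3196 / 53.5764 = 1.48050

1.48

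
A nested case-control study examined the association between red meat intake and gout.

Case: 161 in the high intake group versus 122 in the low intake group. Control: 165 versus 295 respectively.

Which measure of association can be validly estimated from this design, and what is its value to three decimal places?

From the description: a = 161, b = 165, c = 122, d = 295.
This is a nested case-control study: participants were sampled on outcome status, so risks in the source population cannot be estimated directly — relative risk is not valid here. The odds ratio is the appropriate measure.
OR = (a·d)/(b·c) = (161 × 295) / (165 × 122) = 47495 / 20130 = 2.35941

2.359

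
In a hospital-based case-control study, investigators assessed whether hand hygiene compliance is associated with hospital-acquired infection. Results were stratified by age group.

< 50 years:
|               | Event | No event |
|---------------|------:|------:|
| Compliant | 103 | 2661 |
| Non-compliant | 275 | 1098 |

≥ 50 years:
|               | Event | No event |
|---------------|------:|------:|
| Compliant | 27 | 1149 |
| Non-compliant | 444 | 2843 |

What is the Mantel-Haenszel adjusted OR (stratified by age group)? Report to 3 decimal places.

0.153

OR_MH = Σ(aᵢdᵢ/nᵢ) / Σ(bᵢcᵢ/nᵢ), where nᵢ is the stratum total.
Stratum 1 (< 50 years): n = 4137; a·d/n = 103·1098/4137 = 27.3372; b·c/n = 2661·275/4137 = 176.8854
Stratum 2 (≥ 50 years): n = 4463; a·d/n = 27·2843/4463 = 17.1994; b·c/n = 1149·444/4463 = 114.3079
OR_MH = (27.3372 + 17.1994) / (176.8854 + 114.3079) = 44.5366 / 291.1933 = 0.15295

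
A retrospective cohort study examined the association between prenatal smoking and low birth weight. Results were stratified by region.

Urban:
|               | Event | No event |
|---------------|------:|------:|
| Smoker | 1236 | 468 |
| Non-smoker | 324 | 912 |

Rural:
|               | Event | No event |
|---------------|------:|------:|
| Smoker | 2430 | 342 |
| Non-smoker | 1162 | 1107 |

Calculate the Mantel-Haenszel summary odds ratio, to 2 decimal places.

7.03

OR_MH = Σ(aᵢdᵢ/nᵢ) / Σ(bᵢcᵢ/nᵢ), where nᵢ is the stratum total.
Stratum 1 (Urban): n = 2940; a·d/n = 1236·912/2940 = 383.4122; b·c/n = 468·324/2940 = 51.5755
Stratum 2 (Rural): n = 5041; a·d/n = 2430·1107/5041 = 533.6263; b·c/n = 342·1162/5041 = 78.8344
OR_MH = (383.4122 + 533.6263) / (51.5755 + 78.8344) = 917.0385 / 130.4099 = 7.03197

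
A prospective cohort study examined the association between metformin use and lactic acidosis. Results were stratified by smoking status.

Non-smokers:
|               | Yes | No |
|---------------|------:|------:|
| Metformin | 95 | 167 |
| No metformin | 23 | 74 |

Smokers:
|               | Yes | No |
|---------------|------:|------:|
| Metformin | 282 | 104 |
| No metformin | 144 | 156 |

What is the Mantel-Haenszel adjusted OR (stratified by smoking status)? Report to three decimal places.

OR_MH = Σ(aᵢdᵢ/nᵢ) / Σ(bᵢcᵢ/nᵢ), where nᵢ is the stratum total.
Stratum 1 (Non-smokers): n = 359; a·d/n = 95·74/359 = 19.5822; b·c/n = 167·23/359 = 10.6992
Stratum 2 (Smokers): n = 686; a·d/n = 282·156/686 = 64.1283; b·c/n = 104·144/686 = 21.8309
OR_MH = (19.5822 + 64.1283) / (10.6992 + 21.8309) = 83.7105 / 32.5301 = 2.57333

2.573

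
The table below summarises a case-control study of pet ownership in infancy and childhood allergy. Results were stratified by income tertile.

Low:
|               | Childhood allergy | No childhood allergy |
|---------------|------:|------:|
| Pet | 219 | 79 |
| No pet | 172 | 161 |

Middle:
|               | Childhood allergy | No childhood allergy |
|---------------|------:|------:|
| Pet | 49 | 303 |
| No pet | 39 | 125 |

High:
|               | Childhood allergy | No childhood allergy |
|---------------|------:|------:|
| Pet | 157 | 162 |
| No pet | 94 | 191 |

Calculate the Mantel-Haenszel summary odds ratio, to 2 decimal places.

1.69

OR_MH = Σ(aᵢdᵢ/nᵢ) / Σ(bᵢcᵢ/nᵢ), where nᵢ is the stratum total.
Stratum 1 (Low): n = 631; a·d/n = 219·161/631 = 55.8780; b·c/n = 79·172/631 = 21.5341
Stratum 2 (Middle): n = 516; a·d/n = 49·125/516 = 11.8702; b·c/n = 303·39/516 = 22.9012
Stratum 3 (High): n = 604; a·d/n = 157·191/604 = 49.6474; b·c/n = 162·94/604 = 25.2119
OR_MH = (55.8780 + 11.8702 + 49.6474) / (21.5341 + 22.9012 + 25.2119) = 117.3955 / 69.6472 = 1.68557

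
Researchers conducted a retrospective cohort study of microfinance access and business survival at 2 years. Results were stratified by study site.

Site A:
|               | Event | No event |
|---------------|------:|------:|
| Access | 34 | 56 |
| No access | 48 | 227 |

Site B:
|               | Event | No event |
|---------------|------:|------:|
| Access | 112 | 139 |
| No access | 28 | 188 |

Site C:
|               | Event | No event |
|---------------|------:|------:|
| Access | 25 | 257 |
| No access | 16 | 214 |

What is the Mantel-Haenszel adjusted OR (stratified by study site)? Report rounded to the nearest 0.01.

OR_MH = Σ(aᵢdᵢ/nᵢ) / Σ(bᵢcᵢ/nᵢ), where nᵢ is the stratum total.
Stratum 1 (Site A): n = 365; a·d/n = 34·227/365 = 21.1452; b·c/n = 56·48/365 = 7.3644
Stratum 2 (Site B): n = 467; a·d/n = 112·188/467 = 45.0878; b·c/n = 139·28/467 = 8.3340
Stratum 3 (Site C): n = 512; a·d/n = 25·214/512 = 10.4492; b·c/n = 257·16/512 = 8.0312
OR_MH = (21.1452 + 45.0878 + 10.4492) / (7.3644 + 8.3340 + 8.0312) = 76.6822 / 23.7297 = 3.23149

3.23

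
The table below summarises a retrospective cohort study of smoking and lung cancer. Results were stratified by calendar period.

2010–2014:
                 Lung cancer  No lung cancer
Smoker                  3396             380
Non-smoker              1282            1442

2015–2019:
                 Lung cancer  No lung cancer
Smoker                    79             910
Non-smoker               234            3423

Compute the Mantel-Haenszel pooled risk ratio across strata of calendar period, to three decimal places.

1.869

RR_MH = Σ(aᵢ·n₀ᵢ/nᵢ) / Σ(cᵢ·n₁ᵢ/nᵢ), with n₁ᵢ = aᵢ+bᵢ (exposed), n₀ᵢ = cᵢ+dᵢ (unexposed), nᵢ = n₁ᵢ+n₀ᵢ.
Stratum 1 (2010–2014): n₁ = 3776, n₀ = 2724, n = 6500; a·n₀/n = 3396·2724/6500 = 1423.1852; c·n₁/n = 1282·3776/6500 = 744.7434
Stratum 2 (2015–2019): n₁ = 989, n₀ = 3657, n = 4646; a·n₀/n = 79·3657/4646 = 62.1832; c·n₁/n = 234·989/4646 = 49.8119
RR_MH = (1423.1852 + 62.1832) / (744.7434 + 49.8119) = 1485.3684 / 794.5553 = 1.86943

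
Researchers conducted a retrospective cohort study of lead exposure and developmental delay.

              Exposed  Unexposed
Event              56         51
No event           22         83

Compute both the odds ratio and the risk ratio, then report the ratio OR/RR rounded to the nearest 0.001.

Reading the table with exposure as columns: a = 56 (Exposed, case), b = 22 (Exposed, non-case), c = 51 (Unexposed, case), d = 83.
OR = (56·83)/(22·51) = 4648/1122 = 4.14260
Risk in exposed = 56/78 = 0.71795; risk in unexposed = 51/134 = 0.38060; RR = 1.88638
OR/RR = 4.14260 / 1.88638 = 2.19607
The outcome is not rare, so the OR lies further from 1 than the RR.

2.196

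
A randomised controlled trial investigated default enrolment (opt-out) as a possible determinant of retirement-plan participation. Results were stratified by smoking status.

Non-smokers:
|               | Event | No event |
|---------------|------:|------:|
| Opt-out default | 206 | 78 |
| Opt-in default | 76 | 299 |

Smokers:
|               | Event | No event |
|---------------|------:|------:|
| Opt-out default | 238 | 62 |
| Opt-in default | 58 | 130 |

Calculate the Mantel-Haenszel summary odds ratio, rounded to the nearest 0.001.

9.586

OR_MH = Σ(aᵢdᵢ/nᵢ) / Σ(bᵢcᵢ/nᵢ), where nᵢ is the stratum total.
Stratum 1 (Non-smokers): n = 659; a·d/n = 206·299/659 = 93.4659; b·c/n = 78·76/659 = 8.9954
Stratum 2 (Smokers): n = 488; a·d/n = 238·130/488 = 63.4016; b·c/n = 62·58/488 = 7.3689
OR_MH = (93.4659 + 63.4016) / (8.9954 + 7.3689) = 156.8675 / 16.3643 = 9.58596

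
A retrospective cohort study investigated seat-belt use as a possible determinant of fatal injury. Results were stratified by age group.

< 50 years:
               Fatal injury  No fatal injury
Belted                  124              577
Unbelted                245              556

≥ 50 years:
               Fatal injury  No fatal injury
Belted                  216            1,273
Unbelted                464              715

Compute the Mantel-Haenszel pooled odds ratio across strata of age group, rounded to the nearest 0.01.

OR_MH = Σ(aᵢdᵢ/nᵢ) / Σ(bᵢcᵢ/nᵢ), where nᵢ is the stratum total.
Stratum 1 (< 50 years): n = 1502; a·d/n = 124·556/1502 = 45.9015; b·c/n = 577·245/1502 = 94.1178
Stratum 2 (≥ 50 years): n = 2668; a·d/n = 216·715/2668 = 57.8861; b·c/n = 1273·464/2668 = 221.3913
OR_MH = (45.9015 + 57.8861) / (94.1178 + 221.3913) = 103.7875 / 315.5091 = 0.32895

0.33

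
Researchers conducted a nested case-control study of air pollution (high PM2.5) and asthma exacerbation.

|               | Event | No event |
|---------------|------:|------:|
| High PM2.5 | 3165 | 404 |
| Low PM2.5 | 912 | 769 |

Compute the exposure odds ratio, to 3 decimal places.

6.606

Cells: a = 3165, b = 404, c = 912, d = 769.
OR = (a·d)/(b·c) = (3165 × 769) / (404 × 912) = 2433885 / 368448 = 6.60578
The odds of asthma exacerbation are about 6.61 times as high in the high pm2.5 group.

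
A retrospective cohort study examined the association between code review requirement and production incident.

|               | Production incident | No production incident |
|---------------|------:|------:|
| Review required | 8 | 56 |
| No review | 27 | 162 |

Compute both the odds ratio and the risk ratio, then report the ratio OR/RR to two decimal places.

0.98

Cells: a = 8, b = 56, c = 27, d = 162.
OR = (8·162)/(56·27) = 1296/1512 = 0.85714
Risk in exposed = 8/64 = 0.12500; risk in unexposed = 27/189 = 0.14286; RR = 0.87500
OR/RR = 0.85714 / 0.87500 = 0.97959
The outcome is not rare, so the OR lies further from 1 than the RR.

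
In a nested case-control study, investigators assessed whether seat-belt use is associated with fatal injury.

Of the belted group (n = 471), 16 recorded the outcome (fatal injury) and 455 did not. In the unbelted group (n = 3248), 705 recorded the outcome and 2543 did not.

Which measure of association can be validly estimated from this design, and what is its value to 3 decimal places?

From the description: a = 16, b = 455, c = 705, d = 2543.
This is a nested case-control study: participants were sampled on outcome status, so risks in the source population cannot be estimated directly — relative risk is not valid here. The odds ratio is the appropriate measure.
OR = (a·d)/(b·c) = (16 × 2543) / (455 × 705) = 40688 / 320775 = 0.12684

0.127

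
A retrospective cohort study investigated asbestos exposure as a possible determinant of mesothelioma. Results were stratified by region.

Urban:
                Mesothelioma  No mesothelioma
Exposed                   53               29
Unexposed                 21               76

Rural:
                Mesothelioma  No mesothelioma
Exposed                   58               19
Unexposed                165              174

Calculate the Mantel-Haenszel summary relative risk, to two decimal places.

1.89

RR_MH = Σ(aᵢ·n₀ᵢ/nᵢ) / Σ(cᵢ·n₁ᵢ/nᵢ), with n₁ᵢ = aᵢ+bᵢ (exposed), n₀ᵢ = cᵢ+dᵢ (unexposed), nᵢ = n₁ᵢ+n₀ᵢ.
Stratum 1 (Urban): n₁ = 82, n₀ = 97, n = 179; a·n₀/n = 53·97/179 = 28.7207; c·n₁/n = 21·82/179 = 9.6201
Stratum 2 (Rural): n₁ = 77, n₀ = 339, n = 416; a·n₀/n = 58·339/416 = 47.2644; c·n₁/n = 165·77/416 = 30.5409
RR_MH = (28.7207 + 47.2644) / (9.6201 + 30.5409) = 75.9851 / 40.1610 = 1.89201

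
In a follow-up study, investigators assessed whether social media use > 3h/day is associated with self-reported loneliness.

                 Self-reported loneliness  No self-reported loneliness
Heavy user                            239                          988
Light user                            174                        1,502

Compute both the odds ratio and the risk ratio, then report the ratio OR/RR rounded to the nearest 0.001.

1.113

Cells: a = 239, b = 988, c = 174, d = 1502.
OR = (239·1502)/(988·174) = 358978/171912 = 2.08815
Risk in exposed = 239/1227 = 0.19478; risk in unexposed = 174/1676 = 0.10382; RR = 1.87620
OR/RR = 2.08815 / 1.87620 = 1.11297
The outcome is not rare, so the OR lies further from 1 than the RR.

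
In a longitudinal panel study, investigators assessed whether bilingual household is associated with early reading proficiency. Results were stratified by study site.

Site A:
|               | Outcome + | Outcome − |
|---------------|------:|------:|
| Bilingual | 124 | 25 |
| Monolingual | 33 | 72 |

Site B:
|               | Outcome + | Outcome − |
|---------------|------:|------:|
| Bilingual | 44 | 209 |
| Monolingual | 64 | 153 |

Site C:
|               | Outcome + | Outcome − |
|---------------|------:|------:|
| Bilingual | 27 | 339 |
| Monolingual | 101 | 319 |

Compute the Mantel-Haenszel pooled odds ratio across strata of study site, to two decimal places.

OR_MH = Σ(aᵢdᵢ/nᵢ) / Σ(bᵢcᵢ/nᵢ), where nᵢ is the stratum total.
Stratum 1 (Site A): n = 254; a·d/n = 124·72/254 = 35.1496; b·c/n = 25·33/254 = 3.2480
Stratum 2 (Site B): n = 470; a·d/n = 44·153/470 = 14.3234; b·c/n = 209·64/470 = 28.4596
Stratum 3 (Site C): n = 786; a·d/n = 27·319/786 = 10.9580; b·c/n = 339·101/786 = 43.5611
OR_MH = (35.1496 + 14.3234 + 10.9580) / (3.2480 + 28.4596 + 43.5611) = 60.4310 / 75.2687 = 0.80287

0.80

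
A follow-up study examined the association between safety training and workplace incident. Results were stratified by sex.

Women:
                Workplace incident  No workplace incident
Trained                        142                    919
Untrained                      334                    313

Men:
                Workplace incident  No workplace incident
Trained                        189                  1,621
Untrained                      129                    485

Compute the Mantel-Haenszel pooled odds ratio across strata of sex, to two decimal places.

OR_MH = Σ(aᵢdᵢ/nᵢ) / Σ(bᵢcᵢ/nᵢ), where nᵢ is the stratum total.
Stratum 1 (Women): n = 1708; a·d/n = 142·313/1708 = 26.0222; b·c/n = 919·334/1708 = 179.7108
Stratum 2 (Men): n = 2424; a·d/n = 189·485/2424 = 37.8156; b·c/n = 1621·129/2424 = 86.2661
OR_MH = (26.0222 + 37.8156) / (179.7108 + 86.2661) = 63.8378 / 265.9769 = 0.24001

0.24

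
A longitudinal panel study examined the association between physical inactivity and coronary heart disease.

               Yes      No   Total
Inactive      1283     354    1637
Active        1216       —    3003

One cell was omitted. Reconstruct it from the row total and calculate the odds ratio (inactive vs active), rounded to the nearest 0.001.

5.326

The missing cell is in the unexposed row: 3003 − 1216 = 1787.
So a = 1283, b = 354, c = 1216, d = 1787.
OR = (a·d)/(b·c) = (1283 × 1787) / (354 × 1216) = 2292721 / 430464 = 5.32616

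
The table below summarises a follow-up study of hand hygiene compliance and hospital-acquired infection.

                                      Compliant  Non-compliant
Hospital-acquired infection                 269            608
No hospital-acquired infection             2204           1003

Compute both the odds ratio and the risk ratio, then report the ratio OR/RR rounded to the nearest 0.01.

Reading the table with exposure as columns: a = 269 (Compliant, case), b = 2204 (Compliant, non-case), c = 608 (Non-compliant, case), d = 1003.
OR = (269·1003)/(2204·608) = 269807/1340032 = 0.20134
Risk in exposed = 269/2473 = 0.10877; risk in unexposed = 608/1611 = 0.37741; RR = 0.28822
OR/RR = 0.20134 / 0.28822 = 0.69858
The outcome is not rare, so the OR lies further from 1 than the RR.

0.70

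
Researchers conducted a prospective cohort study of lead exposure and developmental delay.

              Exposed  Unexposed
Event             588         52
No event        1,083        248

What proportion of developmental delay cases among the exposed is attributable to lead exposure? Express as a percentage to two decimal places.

50.74

Reading the table with exposure as columns: a = 588 (Exposed, case), b = 1083 (Exposed, non-case), c = 52 (Unexposed, case), d = 248.
Risk in exposed = 588/1671 = 0.35189; risk in unexposed = 52/300 = 0.17333.
RR = 0.35189/0.17333 = 2.03011
AR% = (RR − 1)/RR × 100 = (2.03011 − 1)/2.03011 × 100 = 50.7415%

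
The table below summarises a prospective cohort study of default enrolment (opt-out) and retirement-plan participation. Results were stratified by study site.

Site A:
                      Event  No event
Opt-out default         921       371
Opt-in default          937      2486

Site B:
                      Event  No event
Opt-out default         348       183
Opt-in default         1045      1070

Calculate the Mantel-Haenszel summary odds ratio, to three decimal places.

4.290

OR_MH = Σ(aᵢdᵢ/nᵢ) / Σ(bᵢcᵢ/nᵢ), where nᵢ is the stratum total.
Stratum 1 (Site A): n = 4715; a·d/n = 921·2486/4715 = 485.6004; b·c/n = 371·937/4715 = 73.7279
Stratum 2 (Site B): n = 2646; a·d/n = 348·1070/2646 = 140.7256; b·c/n = 183·1045/2646 = 72.2732
OR_MH = (485.6004 + 140.7256) / (73.7279 + 72.2732) = 626.3260 / 146.0011 = 4.28987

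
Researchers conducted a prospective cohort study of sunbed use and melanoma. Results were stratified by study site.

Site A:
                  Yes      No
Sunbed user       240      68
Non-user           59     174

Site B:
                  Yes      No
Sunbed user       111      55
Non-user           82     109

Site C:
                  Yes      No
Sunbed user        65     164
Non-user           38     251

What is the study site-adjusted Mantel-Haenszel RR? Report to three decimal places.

2.248

RR_MH = Σ(aᵢ·n₀ᵢ/nᵢ) / Σ(cᵢ·n₁ᵢ/nᵢ), with n₁ᵢ = aᵢ+bᵢ (exposed), n₀ᵢ = cᵢ+dᵢ (unexposed), nᵢ = n₁ᵢ+n₀ᵢ.
Stratum 1 (Site A): n₁ = 308, n₀ = 233, n = 541; a·n₀/n = 240·233/541 = 103.3641; c·n₁/n = 59·308/541 = 33.5896
Stratum 2 (Site B): n₁ = 166, n₀ = 191, n = 357; a·n₀/n = 111·191/357 = 59.3866; c·n₁/n = 82·166/357 = 38.1289
Stratum 3 (Site C): n₁ = 229, n₀ = 289, n = 518; a·n₀/n = 65·289/518 = 36.2645; c·n₁/n = 38·229/518 = 16.7992
RR_MH = (103.3641 + 59.3866 + 36.2645) / (33.5896 + 38.1289 + 16.7992) = 199.0152 / 88.5177 = 2.24831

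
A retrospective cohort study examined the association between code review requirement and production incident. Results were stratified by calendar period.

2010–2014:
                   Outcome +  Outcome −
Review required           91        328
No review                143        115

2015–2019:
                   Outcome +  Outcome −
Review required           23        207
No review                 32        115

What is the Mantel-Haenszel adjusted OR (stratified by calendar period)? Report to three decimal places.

OR_MH = Σ(aᵢdᵢ/nᵢ) / Σ(bᵢcᵢ/nᵢ), where nᵢ is the stratum total.
Stratum 1 (2010–2014): n = 677; a·d/n = 91·115/677 = 15.4579; b·c/n = 328·143/677 = 69.2821
Stratum 2 (2015–2019): n = 377; a·d/n = 23·115/377 = 7.0159; b·c/n = 207·32/377 = 17.5703
OR_MH = (15.4579 + 7.0159) / (69.2821 + 17.5703) = 22.4738 / 86.8524 = 0.25876

0.259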